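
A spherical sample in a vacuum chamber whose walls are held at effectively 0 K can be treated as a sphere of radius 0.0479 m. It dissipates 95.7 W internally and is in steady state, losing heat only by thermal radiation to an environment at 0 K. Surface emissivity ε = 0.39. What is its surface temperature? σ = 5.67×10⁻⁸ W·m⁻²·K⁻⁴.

Steady state: internal power = radiated power, P = εσA T⁴.
Radiating area A = 4πr² = 0.02883 m².
T⁴ = P/(εσA) = 95.7/(0.39·5.67×10⁻⁸·0.02883) = 1.501×10¹¹ K⁴.
T = (1.501×10¹¹)^(1/4).

T ≈ 622 K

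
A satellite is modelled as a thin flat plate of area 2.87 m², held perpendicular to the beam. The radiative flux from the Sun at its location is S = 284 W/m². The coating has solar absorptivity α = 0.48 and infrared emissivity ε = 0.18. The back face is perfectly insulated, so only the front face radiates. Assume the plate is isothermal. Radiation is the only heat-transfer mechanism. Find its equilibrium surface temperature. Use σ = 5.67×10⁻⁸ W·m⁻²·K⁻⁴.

At equilibrium, absorbed power = emitted power.
Absorbing cross-section = A = 2.870 m²; emitting surface = A = 2.870 m² (ratio 1).
αS·A_cross = εσ·A_surf·T⁴  ⇒  T⁴ = αS/(ε·1σ).
T⁴ = 0.480·284/(0.18·1·5.67×10⁻⁸) = 1.336×10¹⁰ K⁴.
T = (1.336×10¹⁰)^(1/4).

T ≈ 340 K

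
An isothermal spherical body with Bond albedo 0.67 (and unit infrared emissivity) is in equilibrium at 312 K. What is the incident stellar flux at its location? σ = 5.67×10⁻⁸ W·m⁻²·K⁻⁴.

S ≈ 6510 W/m²

(1−a)S·πr² = σ·4πr²·T⁴ ⇒ S = 4σT⁴/(1−a).
S = 4·5.67×10⁻⁸·9.476×10⁹/0.330.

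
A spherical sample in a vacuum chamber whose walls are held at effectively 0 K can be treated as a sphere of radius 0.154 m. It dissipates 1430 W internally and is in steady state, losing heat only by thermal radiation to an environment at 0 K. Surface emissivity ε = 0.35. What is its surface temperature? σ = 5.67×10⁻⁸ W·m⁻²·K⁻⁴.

T ≈ 701 K

Steady state: internal power = radiated power, P = εσA T⁴.
Radiating area A = 4πr² = 0.2980 m².
T⁴ = P/(εσA) = 1430/(0.35·5.67×10⁻⁸·0.2980) = 2.418×10¹¹ K⁴.
T = (2.418×10¹¹)^(1/4).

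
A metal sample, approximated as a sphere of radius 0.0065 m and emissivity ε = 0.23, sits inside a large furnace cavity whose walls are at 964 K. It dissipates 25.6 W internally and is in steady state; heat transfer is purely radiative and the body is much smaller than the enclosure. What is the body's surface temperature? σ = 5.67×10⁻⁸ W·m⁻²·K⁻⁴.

For a small grey body in a large enclosure, net radiated power = εσA(T⁴ − T_w⁴).
Steady state: P = εσA(T⁴ − T_w⁴) with A = 4πr² = 5.309×10⁻⁴ m².
T⁴ = P/(εσA) + T_w⁴ = 25.6/(0.23·5.67×10⁻⁸·5.309×10⁻⁴) + (964)⁴
    = 3.697×10¹² + 8.636×10¹¹ = 4.561×10¹² K⁴.

T ≈ 1460 K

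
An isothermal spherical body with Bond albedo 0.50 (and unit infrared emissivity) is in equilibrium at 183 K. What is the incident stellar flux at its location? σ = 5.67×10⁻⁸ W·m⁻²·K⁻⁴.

S ≈ 509 W/m²

(1−a)S·πr² = σ·4πr²·T⁴ ⇒ S = 4σT⁴/(1−a).
S = 4·5.67×10⁻⁸·1.122×10⁹/0.500.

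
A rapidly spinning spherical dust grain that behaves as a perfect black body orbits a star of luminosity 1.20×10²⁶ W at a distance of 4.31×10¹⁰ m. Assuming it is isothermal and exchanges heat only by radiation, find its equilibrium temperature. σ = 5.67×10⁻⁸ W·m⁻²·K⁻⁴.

First find the stellar flux at distance d: S = L/(4πd²) = 1.20×10²⁶/(4π·(4.31×10¹⁰)²) = 5141 W/m².
For an isothermal sphere, absorbed (1−a)S·πr² = emitted σ·4πr²·T⁴, so T⁴ = (1−a)S/(4σ).
T⁴ = 1.00·5141/(4·5.67×10⁻⁸) = 2.267×10¹⁰ K⁴.

T ≈ 388 K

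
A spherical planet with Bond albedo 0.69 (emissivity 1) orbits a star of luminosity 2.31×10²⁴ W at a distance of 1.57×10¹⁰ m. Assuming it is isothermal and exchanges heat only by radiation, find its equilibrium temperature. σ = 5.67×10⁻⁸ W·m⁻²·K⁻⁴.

First find the stellar flux at distance d: S = L/(4πd²) = 2.31×10²⁴/(4π·(1.57×10¹⁰)²) = 745.8 W/m².
For an isothermal sphere, absorbed (1−a)S·πr² = emitted σ·4πr²·T⁴, so T⁴ = (1−a)S/(4σ).
T⁴ = 0.310·745.8/(4·5.67×10⁻⁸) = 1.019×10⁹ K⁴.

T ≈ 179 K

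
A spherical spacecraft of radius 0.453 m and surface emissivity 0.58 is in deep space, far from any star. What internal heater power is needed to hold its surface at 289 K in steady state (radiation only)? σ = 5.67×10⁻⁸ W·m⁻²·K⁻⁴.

P ≈ 592 W

P = εσ·4πr²·T⁴.
4πr² = 2.579 m²; T⁴ = 6.976×10⁹ K⁴.
P = 0.58·5.67×10⁻⁸·2.579·6.976×10⁹.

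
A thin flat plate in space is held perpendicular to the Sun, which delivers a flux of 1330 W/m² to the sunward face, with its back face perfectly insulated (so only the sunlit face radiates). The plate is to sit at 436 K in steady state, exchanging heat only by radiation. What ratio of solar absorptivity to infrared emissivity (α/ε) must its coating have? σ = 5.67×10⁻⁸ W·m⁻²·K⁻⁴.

α/ε ≈ 1.54

Balance: αS·A = εσ·1A·T⁴ ⇒ α/ε = σT⁴/S.
α/ε = 5.67×10⁻⁸·(436)⁴/1330 = 5.67×10⁻⁸·3.614×10¹⁰/1330.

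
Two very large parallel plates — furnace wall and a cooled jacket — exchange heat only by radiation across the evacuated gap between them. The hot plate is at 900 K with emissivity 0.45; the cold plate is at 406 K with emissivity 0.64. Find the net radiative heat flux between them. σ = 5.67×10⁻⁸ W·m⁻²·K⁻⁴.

q ≈ 12800 W/m²

For two infinite grey parallel plates, q = σ(T₁⁴ − T₂⁴)/(1/ε₁ + 1/ε₂ − 1).
T₁⁴ − T₂⁴ = 6.561×10¹¹ − 2.717×10¹⁰ = 6.289×10¹¹ K⁴.
1/ε₁ + 1/ε₂ − 1 = 2.222 + 1.562 − 1 = 2.785.
q = 5.67×10⁻⁸ × 6.289×10¹¹ / 2.785.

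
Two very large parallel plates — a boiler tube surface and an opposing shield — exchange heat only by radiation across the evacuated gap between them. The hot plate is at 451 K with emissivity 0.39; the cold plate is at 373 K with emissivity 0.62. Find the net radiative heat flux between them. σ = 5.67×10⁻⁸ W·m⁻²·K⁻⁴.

q ≈ 393 W/m²

For two infinite grey parallel plates, q = σ(T₁⁴ − T₂⁴)/(1/ε₁ + 1/ε₂ − 1).
T₁⁴ − T₂⁴ = 4.137×10¹⁰ − 1.936×10¹⁰ = 2.202×10¹⁰ K⁴.
1/ε₁ + 1/ε₂ − 1 = 2.564 + 1.613 − 1 = 3.177.
q = 5.67×10⁻⁸ × 2.202×10¹⁰ / 3.177.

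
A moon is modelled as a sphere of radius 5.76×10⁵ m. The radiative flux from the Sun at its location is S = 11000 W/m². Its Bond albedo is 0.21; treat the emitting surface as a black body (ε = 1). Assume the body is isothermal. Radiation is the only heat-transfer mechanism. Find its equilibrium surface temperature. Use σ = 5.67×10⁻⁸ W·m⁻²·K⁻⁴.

At equilibrium, absorbed power = emitted power.
Absorbing cross-section = πr² = 1.042×10¹² m²; emitting surface = 4πr² = 4.169×10¹² m² (ratio 4).
(1−a)S·A_cross = εσ·A_surf·T⁴  ⇒  T⁴ = (1−a)S/(4σ).
T⁴ = 0.790·11000/(4·5.67×10⁻⁸) = 3.832×10¹⁰ K⁴.
T = (3.832×10¹⁰)^(1/4).

T ≈ 442 K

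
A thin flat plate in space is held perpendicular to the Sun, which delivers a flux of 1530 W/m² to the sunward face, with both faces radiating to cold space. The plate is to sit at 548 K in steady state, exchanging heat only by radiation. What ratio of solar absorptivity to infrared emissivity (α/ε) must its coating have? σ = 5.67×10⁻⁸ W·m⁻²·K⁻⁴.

Balance: αS·A = εσ·2A·T⁴ ⇒ α/ε = 2σT⁴/S.
α/ε = 2·5.67×10⁻⁸·(548)⁴/1530 = 2·5.67×10⁻⁸·9.018×10¹⁰/1530.

α/ε ≈ 6.68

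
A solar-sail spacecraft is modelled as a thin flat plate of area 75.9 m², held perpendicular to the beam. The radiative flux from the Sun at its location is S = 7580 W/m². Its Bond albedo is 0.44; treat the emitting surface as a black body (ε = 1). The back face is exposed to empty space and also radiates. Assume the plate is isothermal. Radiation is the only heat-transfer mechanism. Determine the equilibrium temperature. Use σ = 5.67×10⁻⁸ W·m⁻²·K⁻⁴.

T ≈ 440 K

At equilibrium, absorbed power = emitted power.
Absorbing cross-section = A = 75.90 m²; emitting surface = 2A = 151.8 m² (ratio 2).
(1−a)S·A_cross = εσ·A_surf·T⁴  ⇒  T⁴ = (1−a)S/(2σ).
T⁴ = 0.560·7580/(2·5.67×10⁻⁸) = 3.743×10¹⁰ K⁴.
T = (3.743×10¹⁰)^(1/4).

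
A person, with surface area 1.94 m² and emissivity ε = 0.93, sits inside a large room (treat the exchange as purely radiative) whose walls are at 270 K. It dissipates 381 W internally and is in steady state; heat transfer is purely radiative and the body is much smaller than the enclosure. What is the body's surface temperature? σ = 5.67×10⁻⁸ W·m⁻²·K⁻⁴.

For a small grey body in a large enclosure, net radiated power = εσA(T⁴ − T_w⁴).
Steady state: P = εσA(T⁴ − T_w⁴) with A = 1.94 m².
T⁴ = P/(εσA) + T_w⁴ = 381/(0.93·5.67×10⁻⁸·1.940) + (270)⁴
    = 3.724×10⁹ + 5.314×10⁹ = 9.039×10⁹ K⁴.

T ≈ 308 K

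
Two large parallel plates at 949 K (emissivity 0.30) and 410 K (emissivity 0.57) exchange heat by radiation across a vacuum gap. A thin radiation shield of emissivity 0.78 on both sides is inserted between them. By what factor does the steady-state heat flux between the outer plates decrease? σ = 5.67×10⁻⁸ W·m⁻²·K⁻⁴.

factor ≈ 1.38

Without shield: q₀ = σΔ(T⁴)/(1/ε₁+1/ε₂−1) with denominator 4.088.
With shield the two gaps are in series; the resistances add: (1/ε₁+1/ε_s−1)+(1/ε_s+1/ε₂−1) = 3.615+2.036 = 5.652.
Heat-flux ratio q₀/q = 5.652/4.088.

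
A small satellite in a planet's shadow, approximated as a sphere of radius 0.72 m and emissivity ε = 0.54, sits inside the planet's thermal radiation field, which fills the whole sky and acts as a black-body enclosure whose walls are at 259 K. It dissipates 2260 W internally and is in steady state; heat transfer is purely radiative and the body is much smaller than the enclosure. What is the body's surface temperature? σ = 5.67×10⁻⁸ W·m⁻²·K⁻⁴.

T ≈ 355 K

For a small grey body in a large enclosure, net radiated power = εσA(T⁴ − T_w⁴).
Steady state: P = εσA(T⁴ − T_w⁴) with A = 4πr² = 6.514 m².
T⁴ = P/(εσA) + T_w⁴ = 2260/(0.54·5.67×10⁻⁸·6.514) + (259)⁴
    = 1.133×10¹⁰ + 4.500×10⁹ = 1.583×10¹⁰ K⁴.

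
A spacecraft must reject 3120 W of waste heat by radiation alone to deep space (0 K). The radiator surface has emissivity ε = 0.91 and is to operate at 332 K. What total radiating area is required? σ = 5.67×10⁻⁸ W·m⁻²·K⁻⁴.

P = εσA T⁴ ⇒ A = P/(εσT⁴).
T⁴ = 1.215×10¹⁰ K⁴.
A = 3120/(0.91 × 5.67×10⁻⁸ × 1.215×10¹⁰).

A ≈ 4.98 m²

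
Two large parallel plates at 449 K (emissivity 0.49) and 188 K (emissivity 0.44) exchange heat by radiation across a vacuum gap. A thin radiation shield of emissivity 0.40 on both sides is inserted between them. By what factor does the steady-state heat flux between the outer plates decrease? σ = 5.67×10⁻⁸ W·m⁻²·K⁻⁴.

factor ≈ 2.21

Without shield: q₀ = σΔ(T⁴)/(1/ε₁+1/ε₂−1) with denominator 3.314.
With shield the two gaps are in series; the resistances add: (1/ε₁+1/ε_s−1)+(1/ε_s+1/ε₂−1) = 3.541+3.773 = 7.314.
Heat-flux ratio q₀/q = 7.314/3.314.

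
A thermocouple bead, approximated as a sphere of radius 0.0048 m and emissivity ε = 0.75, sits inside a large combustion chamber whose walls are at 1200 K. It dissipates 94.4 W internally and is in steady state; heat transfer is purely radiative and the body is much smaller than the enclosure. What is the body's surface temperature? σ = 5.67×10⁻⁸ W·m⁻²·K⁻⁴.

For a small grey body in a large enclosure, net radiated power = εσA(T⁴ − T_w⁴).
Steady state: P = εσA(T⁴ − T_w⁴) with A = 4πr² = 2.895×10⁻⁴ m².
T⁴ = P/(εσA) + T_w⁴ = 94.4/(0.75·5.67×10⁻⁸·2.895×10⁻⁴) + (1200)⁴
    = 7.667×10¹² + 2.074×10¹² = 9.741×10¹² K⁴.

T ≈ 1770 K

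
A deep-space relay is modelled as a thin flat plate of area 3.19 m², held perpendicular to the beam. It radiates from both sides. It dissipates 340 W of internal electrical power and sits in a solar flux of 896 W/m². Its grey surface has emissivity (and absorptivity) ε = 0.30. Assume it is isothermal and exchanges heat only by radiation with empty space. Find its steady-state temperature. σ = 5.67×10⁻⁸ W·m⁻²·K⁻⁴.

T ≈ 324 K

At steady state, absorbed solar power + internal power = radiated power.
Absorbed: α·S·A_cross = 0.30·896·3.190 = 857.5 W (cross-section A).
Total input = 857.5 + 340 = 1197 W.
Radiated: εσ·A_surf·T⁴ with A_surf = 2A = 6.380 m².
T⁴ = 1197/(0.30·5.67×10⁻⁸·6.380) = 1.103×10¹⁰ K⁴.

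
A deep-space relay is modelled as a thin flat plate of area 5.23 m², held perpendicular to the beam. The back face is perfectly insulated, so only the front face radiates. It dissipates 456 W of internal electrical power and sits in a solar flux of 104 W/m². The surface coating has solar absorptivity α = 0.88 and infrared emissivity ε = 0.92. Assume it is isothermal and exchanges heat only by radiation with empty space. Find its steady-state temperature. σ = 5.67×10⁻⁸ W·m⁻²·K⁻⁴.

T ≈ 242 K

At steady state, absorbed solar power + internal power = radiated power.
Absorbed: α·S·A_cross = 0.88·104·5.230 = 478.6 W (cross-section A).
Total input = 478.6 + 456 = 934.6 W.
Radiated: εσ·A_surf·T⁴ with A_surf = A = 5.230 m².
T⁴ = 934.6/(0.92·5.67×10⁻⁸·5.230) = 3.426×10⁹ K⁴.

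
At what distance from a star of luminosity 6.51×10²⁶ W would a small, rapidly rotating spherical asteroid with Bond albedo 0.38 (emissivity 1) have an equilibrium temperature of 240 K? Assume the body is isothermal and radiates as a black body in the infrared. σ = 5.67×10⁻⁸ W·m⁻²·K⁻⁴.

For an isothermal black-emitting sphere, (1−a)S·πr² = σ·4πr²·T⁴ ⇒ S = 4σT⁴/(1−a).
S = 4·5.67×10⁻⁸·(240)⁴/0.620 = 1214 W/m².
Flux falls as S = L/(4πd²), so d = √(L/(4πS)) = √(6.51×10²⁶/(4π·1214)).

d ≈ 2.07×10¹¹ m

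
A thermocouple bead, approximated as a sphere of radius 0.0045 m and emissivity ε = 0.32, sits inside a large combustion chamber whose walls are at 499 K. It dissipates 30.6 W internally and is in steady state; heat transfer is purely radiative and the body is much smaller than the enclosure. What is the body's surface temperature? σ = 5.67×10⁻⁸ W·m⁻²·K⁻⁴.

T ≈ 1610 K

For a small grey body in a large enclosure, net radiated power = εσA(T⁴ − T_w⁴).
Steady state: P = εσA(T⁴ − T_w⁴) with A = 4πr² = 2.545×10⁻⁴ m².
T⁴ = P/(εσA) + T_w⁴ = 30.6/(0.32·5.67×10⁻⁸·2.545×10⁻⁴) + (499)⁴
    = 6.628×10¹² + 6.200×10¹⁰ = 6.690×10¹² K⁴.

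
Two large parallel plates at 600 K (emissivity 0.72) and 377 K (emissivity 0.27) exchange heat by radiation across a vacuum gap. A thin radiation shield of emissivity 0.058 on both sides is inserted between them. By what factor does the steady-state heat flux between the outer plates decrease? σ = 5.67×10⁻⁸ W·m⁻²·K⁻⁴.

factor ≈ 9.18

Without shield: q₀ = σΔ(T⁴)/(1/ε₁+1/ε₂−1) with denominator 4.093.
With shield the two gaps are in series; the resistances add: (1/ε₁+1/ε_s−1)+(1/ε_s+1/ε₂−1) = 17.63+19.95 = 37.58.
Heat-flux ratio q₀/q = 37.58/4.093.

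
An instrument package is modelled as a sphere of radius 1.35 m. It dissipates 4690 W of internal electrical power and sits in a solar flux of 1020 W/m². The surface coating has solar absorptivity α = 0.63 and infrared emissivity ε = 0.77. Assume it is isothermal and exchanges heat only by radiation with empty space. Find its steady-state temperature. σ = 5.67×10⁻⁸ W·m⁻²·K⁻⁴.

T ≈ 302 K

At steady state, absorbed solar power + internal power = radiated power.
Absorbed: α·S·A_cross = 0.63·1020·5.726 = 3679 W (cross-section πr²).
Total input = 3679 + 4690 = 8369 W.
Radiated: εσ·A_surf·T⁴ with A_surf = 4πr² = 22.90 m².
T⁴ = 8369/(0.77·5.67×10⁻⁸·22.90) = 8.370×10⁹ K⁴.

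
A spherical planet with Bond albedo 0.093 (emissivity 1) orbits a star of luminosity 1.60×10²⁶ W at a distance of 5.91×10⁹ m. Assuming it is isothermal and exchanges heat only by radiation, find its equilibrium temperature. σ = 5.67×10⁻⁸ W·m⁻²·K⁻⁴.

First find the stellar flux at distance d: S = L/(4πd²) = 1.60×10²⁶/(4π·(5.91×10⁹)²) = 3.645×10⁵ W/m².
For an isothermal sphere, absorbed (1−a)S·πr² = emitted σ·4πr²·T⁴, so T⁴ = (1−a)S/(4σ).
T⁴ = 0.907·3.645×10⁵/(4·5.67×10⁻⁸) = 1.458×10¹² K⁴.

T ≈ 1100 K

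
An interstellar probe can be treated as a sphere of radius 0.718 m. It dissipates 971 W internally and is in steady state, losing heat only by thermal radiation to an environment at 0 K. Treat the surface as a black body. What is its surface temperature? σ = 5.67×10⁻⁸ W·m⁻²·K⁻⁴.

Steady state: internal power = radiated power, P = εσA T⁴.
Radiating area A = 4πr² = 6.478 m².
T⁴ = P/(εσA) = 971/(1.0·5.67×10⁻⁸·6.478) = 2.643×10⁹ K⁴.
T = (2.643×10⁹)^(1/4).

T ≈ 227 K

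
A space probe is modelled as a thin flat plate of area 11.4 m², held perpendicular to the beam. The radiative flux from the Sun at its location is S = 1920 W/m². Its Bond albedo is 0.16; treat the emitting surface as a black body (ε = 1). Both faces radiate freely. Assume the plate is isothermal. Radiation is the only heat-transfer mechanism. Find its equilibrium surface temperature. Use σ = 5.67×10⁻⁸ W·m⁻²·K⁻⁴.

T ≈ 345 K

At equilibrium, absorbed power = emitted power.
Absorbing cross-section = A = 11.40 m²; emitting surface = 2A = 22.80 m² (ratio 2).
(1−a)S·A_cross = εσ·A_surf·T⁴  ⇒  T⁴ = (1−a)S/(2σ).
T⁴ = 0.840·1920/(2·5.67×10⁻⁸) = 1.422×10¹⁰ K⁴.
T = (1.422×10¹⁰)^(1/4).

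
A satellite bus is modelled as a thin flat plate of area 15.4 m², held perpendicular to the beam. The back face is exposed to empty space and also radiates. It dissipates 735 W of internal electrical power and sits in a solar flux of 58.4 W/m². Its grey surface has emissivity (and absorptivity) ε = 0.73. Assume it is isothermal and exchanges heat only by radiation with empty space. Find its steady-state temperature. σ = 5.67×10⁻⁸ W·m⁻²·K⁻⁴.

T ≈ 182 K

At steady state, absorbed solar power + internal power = radiated power.
Absorbed: α·S·A_cross = 0.73·58.4·15.40 = 656.5 W (cross-section A).
Total input = 656.5 + 735 = 1392 W.
Radiated: εσ·A_surf·T⁴ with A_surf = 2A = 30.80 m².
T⁴ = 1392/(0.73·5.67×10⁻⁸·30.80) = 1.092×10⁹ K⁴.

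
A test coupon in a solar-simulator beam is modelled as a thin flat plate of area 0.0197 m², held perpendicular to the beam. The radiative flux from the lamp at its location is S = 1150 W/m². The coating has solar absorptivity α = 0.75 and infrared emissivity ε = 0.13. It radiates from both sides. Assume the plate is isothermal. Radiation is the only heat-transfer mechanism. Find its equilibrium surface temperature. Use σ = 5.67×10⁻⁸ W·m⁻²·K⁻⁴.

T ≈ 492 K

At equilibrium, absorbed power = emitted power.
Absorbing cross-section = A = 0.01970 m²; emitting surface = 2A = 0.03940 m² (ratio 2).
αS·A_cross = εσ·A_surf·T⁴  ⇒  T⁴ = αS/(ε·2σ).
T⁴ = 0.750·1150/(0.13·2·5.67×10⁻⁸) = 5.851×10¹⁰ K⁴.
T = (5.851×10¹⁰)^(1/4).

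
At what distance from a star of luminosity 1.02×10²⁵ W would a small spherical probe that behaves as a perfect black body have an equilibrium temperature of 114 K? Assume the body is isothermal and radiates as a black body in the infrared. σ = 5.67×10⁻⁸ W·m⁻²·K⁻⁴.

d ≈ 1.46×10¹¹ m

For an isothermal black-emitting sphere, (1−a)S·πr² = σ·4πr²·T⁴ ⇒ S = 4σT⁴/(1−a).
S = 4·5.67×10⁻⁸·(114)⁴/1.00 = 38.31 W/m².
Flux falls as S = L/(4πd²), so d = √(L/(4πS)) = √(1.02×10²⁵/(4π·38.31)).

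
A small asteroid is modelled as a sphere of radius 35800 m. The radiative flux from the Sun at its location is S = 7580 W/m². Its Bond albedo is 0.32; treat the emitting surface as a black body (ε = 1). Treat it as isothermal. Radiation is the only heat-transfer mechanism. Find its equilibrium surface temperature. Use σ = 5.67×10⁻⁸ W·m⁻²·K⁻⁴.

At equilibrium, absorbed power = emitted power.
Absorbing cross-section = πr² = 4.026×10⁹ m²; emitting surface = 4πr² = 1.611×10¹⁰ m² (ratio 4).
(1−a)S·A_cross = εσ·A_surf·T⁴  ⇒  T⁴ = (1−a)S/(4σ).
T⁴ = 0.680·7580/(4·5.67×10⁻⁸) = 2.273×10¹⁰ K⁴.
T = (2.273×10¹⁰)^(1/4).

T ≈ 388 K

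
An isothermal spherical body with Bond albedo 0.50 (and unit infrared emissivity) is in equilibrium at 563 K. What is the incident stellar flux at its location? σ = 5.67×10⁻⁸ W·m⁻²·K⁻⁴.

S ≈ 45600 W/m²

(1−a)S·πr² = σ·4πr²·T⁴ ⇒ S = 4σT⁴/(1−a).
S = 4·5.67×10⁻⁸·1.005×10¹¹/0.500.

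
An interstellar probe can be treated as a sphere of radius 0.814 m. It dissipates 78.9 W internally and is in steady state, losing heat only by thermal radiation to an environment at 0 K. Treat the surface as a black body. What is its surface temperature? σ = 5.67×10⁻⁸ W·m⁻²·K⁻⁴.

Steady state: internal power = radiated power, P = εσA T⁴.
Radiating area A = 4πr² = 8.326 m².
T⁴ = P/(εσA) = 78.9/(1.0·5.67×10⁻⁸·8.326) = 1.671×10⁸ K⁴.
T = (1.671×10⁸)^(1/4).

T ≈ 114 K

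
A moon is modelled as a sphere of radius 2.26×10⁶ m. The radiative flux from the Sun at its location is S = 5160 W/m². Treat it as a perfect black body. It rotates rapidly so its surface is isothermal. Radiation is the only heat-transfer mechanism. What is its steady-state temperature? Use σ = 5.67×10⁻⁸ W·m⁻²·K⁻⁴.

At equilibrium, absorbed power = emitted power.
Absorbing cross-section = πr² = 1.605×10¹³ m²; emitting surface = 4πr² = 6.418×10¹³ m² (ratio 4).
S·A_cross = εσ·A_surf·T⁴  ⇒  T⁴ = S/(4σ).
T⁴ = 1.00·5160/(4·5.67×10⁻⁸) = 2.275×10¹⁰ K⁴.
T = (2.275×10¹⁰)^(1/4).

T ≈ 388 K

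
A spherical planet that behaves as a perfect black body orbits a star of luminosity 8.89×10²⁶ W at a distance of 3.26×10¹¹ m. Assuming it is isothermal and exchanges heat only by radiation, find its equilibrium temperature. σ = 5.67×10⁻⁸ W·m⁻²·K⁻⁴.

First find the stellar flux at distance d: S = L/(4πd²) = 8.89×10²⁶/(4π·(3.26×10¹¹)²) = 665.7 W/m².
For an isothermal sphere, absorbed (1−a)S·πr² = emitted σ·4πr²·T⁴, so T⁴ = (1−a)S/(4σ).
T⁴ = 1.00·665.7/(4·5.67×10⁻⁸) = 2.935×10⁹ K⁴.

T ≈ 233 K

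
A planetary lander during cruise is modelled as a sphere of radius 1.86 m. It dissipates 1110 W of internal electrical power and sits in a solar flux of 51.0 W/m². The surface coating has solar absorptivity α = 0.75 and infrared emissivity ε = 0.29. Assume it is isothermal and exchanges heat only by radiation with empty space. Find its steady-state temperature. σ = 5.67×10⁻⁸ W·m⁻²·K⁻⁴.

T ≈ 215 K

At steady state, absorbed solar power + internal power = radiated power.
Absorbed: α·S·A_cross = 0.75·51.0·10.87 = 415.7 W (cross-section πr²).
Total input = 415.7 + 1110 = 1526 W.
Radiated: εσ·A_surf·T⁴ with A_surf = 4πr² = 43.47 m².
T⁴ = 1526/(0.29·5.67×10⁻⁸·43.47) = 2.134×10⁹ K⁴.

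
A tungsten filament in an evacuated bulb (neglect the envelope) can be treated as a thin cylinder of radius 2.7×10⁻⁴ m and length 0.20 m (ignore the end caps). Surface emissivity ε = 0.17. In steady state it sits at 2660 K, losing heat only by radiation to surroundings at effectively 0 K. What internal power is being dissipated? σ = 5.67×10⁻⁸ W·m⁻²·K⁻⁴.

P ≈ 164 W

Steady state: P = εσA T⁴.
A = 2πrL = 3.393×10⁻⁴ m²; T⁴ = (2660)⁴ = 5.006×10¹³ K⁴.
P = 0.17 × 5.67×10⁻⁸ × 3.393×10⁻⁴ × 5.006×10¹³.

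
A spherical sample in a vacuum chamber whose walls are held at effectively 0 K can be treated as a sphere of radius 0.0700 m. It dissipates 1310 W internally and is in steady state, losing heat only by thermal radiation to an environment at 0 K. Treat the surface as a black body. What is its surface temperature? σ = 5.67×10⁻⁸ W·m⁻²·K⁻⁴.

Steady state: internal power = radiated power, P = εσA T⁴.
Radiating area A = 4πr² = 0.06158 m².
T⁴ = P/(εσA) = 1310/(1.0·5.67×10⁻⁸·0.06158) = 3.752×10¹¹ K⁴.
T = (3.752×10¹¹)^(1/4).

T ≈ 783 K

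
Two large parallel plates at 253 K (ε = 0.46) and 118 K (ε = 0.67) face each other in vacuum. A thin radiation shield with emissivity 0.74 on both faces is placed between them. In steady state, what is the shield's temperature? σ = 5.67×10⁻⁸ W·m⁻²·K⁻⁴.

T_s ≈ 207 K

In steady state the net flux on the hot side equals that on the cold side.
σ(T₁⁴−T_s⁴)/D₁ = σ(T_s⁴−T₂⁴)/D₂, with D₁ = 1/ε₁+1/ε_s−1 = 2.525, D₂ = 1/ε_s+1/ε₂−1 = 1.844.
Solve for T_s⁴: T_s⁴ = (D₂·T₁⁴ + D₁·T₂⁴)/(D₁+D₂) = 1.841×10⁹ K⁴.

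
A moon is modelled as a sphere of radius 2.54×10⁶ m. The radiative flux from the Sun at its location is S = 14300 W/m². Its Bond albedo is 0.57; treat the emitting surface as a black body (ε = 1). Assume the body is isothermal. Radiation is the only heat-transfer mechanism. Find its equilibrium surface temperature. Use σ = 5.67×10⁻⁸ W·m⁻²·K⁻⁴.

At equilibrium, absorbed power = emitted power.
Absorbing cross-section = πr² = 2.027×10¹³ m²; emitting surface = 4πr² = 8.107×10¹³ m² (ratio 4).
(1−a)S·A_cross = εσ·A_surf·T⁴  ⇒  T⁴ = (1−a)S/(4σ).
T⁴ = 0.430·14300/(4·5.67×10⁻⁸) = 2.711×10¹⁰ K⁴.
T = (2.711×10¹⁰)^(1/4).

T ≈ 406 K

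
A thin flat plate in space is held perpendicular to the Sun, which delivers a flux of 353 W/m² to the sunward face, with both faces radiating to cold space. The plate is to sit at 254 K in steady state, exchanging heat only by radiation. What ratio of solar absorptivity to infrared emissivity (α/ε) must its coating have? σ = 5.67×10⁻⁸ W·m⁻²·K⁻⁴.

α/ε ≈ 1.34

Balance: αS·A = εσ·2A·T⁴ ⇒ α/ε = 2σT⁴/S.
α/ε = 2·5.67×10⁻⁸·(254)⁴/353 = 2·5.67×10⁻⁸·4.162×10⁹/353.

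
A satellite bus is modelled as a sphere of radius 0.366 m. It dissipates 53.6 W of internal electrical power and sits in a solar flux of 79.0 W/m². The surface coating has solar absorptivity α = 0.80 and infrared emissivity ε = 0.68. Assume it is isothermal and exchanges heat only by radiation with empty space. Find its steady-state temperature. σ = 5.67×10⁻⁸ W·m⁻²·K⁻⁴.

T ≈ 187 K

At steady state, absorbed solar power + internal power = radiated power.
Absorbed: α·S·A_cross = 0.80·79.0·0.4208 = 26.60 W (cross-section πr²).
Total input = 26.60 + 53.6 = 80.20 W.
Radiated: εσ·A_surf·T⁴ with A_surf = 4πr² = 1.683 m².
T⁴ = 80.20/(0.68·5.67×10⁻⁸·1.683) = 1.236×10⁹ K⁴.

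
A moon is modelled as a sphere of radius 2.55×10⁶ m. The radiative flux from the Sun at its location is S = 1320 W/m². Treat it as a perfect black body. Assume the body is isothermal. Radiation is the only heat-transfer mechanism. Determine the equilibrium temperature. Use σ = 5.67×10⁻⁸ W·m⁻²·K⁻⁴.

At equilibrium, absorbed power = emitted power.
Absorbing cross-section = πr² = 2.043×10¹³ m²; emitting surface = 4πr² = 8.171×10¹³ m² (ratio 4).
S·A_cross = εσ·A_surf·T⁴  ⇒  T⁴ = S/(4σ).
T⁴ = 1.00·1320/(4·5.67×10⁻⁸) = 5.820×10⁹ K⁴.
T = (5.820×10⁹)^(1/4).

T ≈ 276 K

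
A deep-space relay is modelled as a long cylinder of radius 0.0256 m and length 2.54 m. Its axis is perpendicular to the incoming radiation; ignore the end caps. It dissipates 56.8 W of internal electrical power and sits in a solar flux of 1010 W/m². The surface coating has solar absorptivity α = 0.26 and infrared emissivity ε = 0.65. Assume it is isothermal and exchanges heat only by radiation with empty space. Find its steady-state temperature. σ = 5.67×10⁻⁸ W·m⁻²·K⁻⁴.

T ≈ 279 K

At steady state, absorbed solar power + internal power = radiated power.
Absorbed: α·S·A_cross = 0.26·1010·0.1300 = 34.15 W (cross-section 2rL).
Total input = 34.15 + 56.8 = 90.95 W.
Radiated: εσ·A_surf·T⁴ with A_surf = 2πrL = 0.4086 m².
T⁴ = 90.95/(0.65·5.67×10⁻⁸·0.4086) = 6.040×10⁹ K⁴.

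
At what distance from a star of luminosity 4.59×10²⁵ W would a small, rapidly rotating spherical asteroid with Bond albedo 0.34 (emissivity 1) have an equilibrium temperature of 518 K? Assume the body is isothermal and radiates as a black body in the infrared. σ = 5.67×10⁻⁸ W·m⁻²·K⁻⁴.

d ≈ 1.22×10¹⁰ m

For an isothermal black-emitting sphere, (1−a)S·πr² = σ·4πr²·T⁴ ⇒ S = 4σT⁴/(1−a).
S = 4·5.67×10⁻⁸·(518)⁴/0.660 = 24740 W/m².
Flux falls as S = L/(4πd²), so d = √(L/(4πS)) = √(4.59×10²⁵/(4π·24740)).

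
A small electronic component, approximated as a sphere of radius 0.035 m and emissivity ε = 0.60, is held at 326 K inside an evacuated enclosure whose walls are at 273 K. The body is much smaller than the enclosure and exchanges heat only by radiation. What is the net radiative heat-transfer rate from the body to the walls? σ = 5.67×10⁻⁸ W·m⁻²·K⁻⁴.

P_net ≈ 3.01 W

For a small grey body in a large enclosure: P_net = εσA(T_body⁴ − T_wall⁴).
A = 4πr² = 0.01539 m²; T_body⁴ − T_wall⁴ = 1.129×10¹⁰ − 5.555×10⁹ = 5.740×10⁹ K⁴.
|P_net| = 0.60·5.67×10⁻⁸·0.01539·5.740×10⁹.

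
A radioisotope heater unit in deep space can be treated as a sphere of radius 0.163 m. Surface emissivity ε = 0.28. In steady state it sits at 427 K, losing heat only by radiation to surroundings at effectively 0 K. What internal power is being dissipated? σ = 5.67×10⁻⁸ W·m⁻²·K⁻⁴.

Steady state: P = εσA T⁴.
A = 4πr² = 0.3339 m²; T⁴ = (427)⁴ = 3.324×10¹⁰ K⁴.
P = 0.28 × 5.67×10⁻⁸ × 0.3339 × 3.324×10¹⁰.

P ≈ 176 W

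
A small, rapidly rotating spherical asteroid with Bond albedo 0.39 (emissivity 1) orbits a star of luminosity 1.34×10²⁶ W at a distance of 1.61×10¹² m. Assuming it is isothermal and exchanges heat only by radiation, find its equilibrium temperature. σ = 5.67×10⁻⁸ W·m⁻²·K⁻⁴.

First find the stellar flux at distance d: S = L/(4πd²) = 1.34×10²⁶/(4π·(1.61×10¹²)²) = 4.114 W/m².
For an isothermal sphere, absorbed (1−a)S·πr² = emitted σ·4πr²·T⁴, so T⁴ = (1−a)S/(4σ).
T⁴ = 0.610·4.114/(4·5.67×10⁻⁸) = 1.106×10⁷ K⁴.

T ≈ 57.7 K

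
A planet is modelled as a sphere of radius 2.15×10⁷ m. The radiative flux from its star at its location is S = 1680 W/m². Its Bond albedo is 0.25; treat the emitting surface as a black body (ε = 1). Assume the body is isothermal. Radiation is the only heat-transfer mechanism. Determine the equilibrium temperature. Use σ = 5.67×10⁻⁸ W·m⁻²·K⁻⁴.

At equilibrium, absorbed power = emitted power.
Absorbing cross-section = πr² = 1.452×10¹⁵ m²; emitting surface = 4πr² = 5.809×10¹⁵ m² (ratio 4).
(1−a)S·A_cross = εσ·A_surf·T⁴  ⇒  T⁴ = (1−a)S/(4σ).
T⁴ = 0.750·1680/(4·5.67×10⁻⁸) = 5.556×10⁹ K⁴.
T = (5.556×10⁹)^(1/4).

T ≈ 273 K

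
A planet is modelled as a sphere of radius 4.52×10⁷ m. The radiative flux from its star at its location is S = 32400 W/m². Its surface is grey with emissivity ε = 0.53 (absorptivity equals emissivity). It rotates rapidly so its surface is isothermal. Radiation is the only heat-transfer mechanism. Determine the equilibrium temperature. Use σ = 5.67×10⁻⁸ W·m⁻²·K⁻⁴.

T ≈ 615 K

At equilibrium, absorbed power = emitted power.
Absorbing cross-section = πr² = 6.418×10¹⁵ m²; emitting surface = 4πr² = 2.567×10¹⁶ m² (ratio 4).
εS·A_cross = εσ·A_surf·T⁴  ⇒  T⁴ = S/(4σ)   (ε cancels).
T⁴ = 32400/(4·5.67×10⁻⁸) = 1.429×10¹¹ K⁴.
T = (1.429×10¹¹)^(1/4).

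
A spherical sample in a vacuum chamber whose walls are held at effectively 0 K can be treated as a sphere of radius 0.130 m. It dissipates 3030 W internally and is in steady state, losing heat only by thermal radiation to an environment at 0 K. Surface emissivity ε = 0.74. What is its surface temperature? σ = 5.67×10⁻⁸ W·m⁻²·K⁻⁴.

Steady state: internal power = radiated power, P = εσA T⁴.
Radiating area A = 4πr² = 0.2124 m².
T⁴ = P/(εσA) = 3030/(0.74·5.67×10⁻⁸·0.2124) = 3.400×10¹¹ K⁴.
T = (3.400×10¹¹)^(1/4).

T ≈ 764 K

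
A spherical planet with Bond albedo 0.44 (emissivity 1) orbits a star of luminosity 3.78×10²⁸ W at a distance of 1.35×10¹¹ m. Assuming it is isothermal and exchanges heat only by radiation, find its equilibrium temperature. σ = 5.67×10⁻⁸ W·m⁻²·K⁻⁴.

T ≈ 799 K

First find the stellar flux at distance d: S = L/(4πd²) = 3.78×10²⁸/(4π·(1.35×10¹¹)²) = 1.650×10⁵ W/m².
For an isothermal sphere, absorbed (1−a)S·πr² = emitted σ·4πr²·T⁴, so T⁴ = (1−a)S/(4σ).
T⁴ = 0.560·1.650×10⁵/(4·5.67×10⁻⁸) = 4.075×10¹¹ K⁴.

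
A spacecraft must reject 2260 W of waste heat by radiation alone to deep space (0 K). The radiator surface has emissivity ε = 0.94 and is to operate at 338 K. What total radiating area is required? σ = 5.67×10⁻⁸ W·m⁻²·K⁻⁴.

P = εσA T⁴ ⇒ A = P/(εσT⁴).
T⁴ = 1.305×10¹⁰ K⁴.
A = 2260/(0.94 × 5.67×10⁻⁸ × 1.305×10¹⁰).

A ≈ 3.25 m²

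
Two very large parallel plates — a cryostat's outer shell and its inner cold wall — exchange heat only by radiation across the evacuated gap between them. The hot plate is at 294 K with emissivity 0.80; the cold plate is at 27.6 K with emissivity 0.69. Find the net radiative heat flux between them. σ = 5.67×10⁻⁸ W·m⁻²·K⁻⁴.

q ≈ 249 W/m²

For two infinite grey parallel plates, q = σ(T₁⁴ − T₂⁴)/(1/ε₁ + 1/ε₂ − 1).
T₁⁴ − T₂⁴ = 7.471×10⁹ − 5.803×10⁵ = 7.471×10⁹ K⁴.
1/ε₁ + 1/ε₂ − 1 = 1.250 + 1.449 − 1 = 1.699.
q = 5.67×10⁻⁸ × 7.471×10⁹ / 1.699.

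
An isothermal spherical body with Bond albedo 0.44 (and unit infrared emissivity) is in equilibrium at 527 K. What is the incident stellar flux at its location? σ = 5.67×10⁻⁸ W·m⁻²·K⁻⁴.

S ≈ 31200 W/m²

(1−a)S·πr² = σ·4πr²·T⁴ ⇒ S = 4σT⁴/(1−a).
S = 4·5.67×10⁻⁸·7.713×10¹⁰/0.560.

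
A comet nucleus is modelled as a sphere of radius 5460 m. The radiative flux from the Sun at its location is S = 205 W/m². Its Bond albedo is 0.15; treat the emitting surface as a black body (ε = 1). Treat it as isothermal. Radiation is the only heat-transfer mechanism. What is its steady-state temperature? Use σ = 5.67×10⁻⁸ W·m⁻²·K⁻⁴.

T ≈ 166 K

At equilibrium, absorbed power = emitted power.
Absorbing cross-section = πr² = 9.366×10⁷ m²; emitting surface = 4πr² = 3.746×10⁸ m² (ratio 4).
(1−a)S·A_cross = εσ·A_surf·T⁴  ⇒  T⁴ = (1−a)S/(4σ).
T⁴ = 0.850·205/(4·5.67×10⁻⁸) = 7.683×10⁸ K⁴.
T = (7.683×10⁸)^(1/4).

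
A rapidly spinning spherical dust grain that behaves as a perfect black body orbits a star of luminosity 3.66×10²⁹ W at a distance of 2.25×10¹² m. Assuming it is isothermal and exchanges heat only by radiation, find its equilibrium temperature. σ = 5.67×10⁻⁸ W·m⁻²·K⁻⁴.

T ≈ 399 K

First find the stellar flux at distance d: S = L/(4πd²) = 3.66×10²⁹/(4π·(2.25×10¹²)²) = 5753 W/m².
For an isothermal sphere, absorbed (1−a)S·πr² = emitted σ·4πr²·T⁴, so T⁴ = (1−a)S/(4σ).
T⁴ = 1.00·5753/(4·5.67×10⁻⁸) = 2.537×10¹⁰ K⁴.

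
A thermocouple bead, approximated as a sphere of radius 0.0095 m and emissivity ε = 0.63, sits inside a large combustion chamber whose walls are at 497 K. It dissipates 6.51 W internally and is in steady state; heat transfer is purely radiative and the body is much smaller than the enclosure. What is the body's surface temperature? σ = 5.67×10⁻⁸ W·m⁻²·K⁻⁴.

T ≈ 686 K

For a small grey body in a large enclosure, net radiated power = εσA(T⁴ − T_w⁴).
Steady state: P = εσA(T⁴ − T_w⁴) with A = 4πr² = 0.001134 m².
T⁴ = P/(εσA) + T_w⁴ = 6.51/(0.63·5.67×10⁻⁸·0.001134) + (497)⁴
    = 1.607×10¹¹ + 6.101×10¹⁰ = 2.217×10¹¹ K⁴.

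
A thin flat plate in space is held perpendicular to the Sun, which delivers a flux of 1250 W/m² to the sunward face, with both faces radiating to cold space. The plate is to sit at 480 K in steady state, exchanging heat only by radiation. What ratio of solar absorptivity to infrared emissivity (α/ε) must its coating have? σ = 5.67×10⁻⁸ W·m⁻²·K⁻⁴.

α/ε ≈ 4.82

Balance: αS·A = εσ·2A·T⁴ ⇒ α/ε = 2σT⁴/S.
α/ε = 2·5.67×10⁻⁸·(480)⁴/1250 = 2·5.67×10⁻⁸·5.308×10¹⁰/1250.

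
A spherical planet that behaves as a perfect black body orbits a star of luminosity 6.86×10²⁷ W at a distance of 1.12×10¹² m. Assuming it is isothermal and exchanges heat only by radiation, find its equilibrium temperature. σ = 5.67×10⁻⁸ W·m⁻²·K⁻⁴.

T ≈ 209 K

First find the stellar flux at distance d: S = L/(4πd²) = 6.86×10²⁷/(4π·(1.12×10¹²)²) = 435.2 W/m².
For an isothermal sphere, absorbed (1−a)S·πr² = emitted σ·4πr²·T⁴, so T⁴ = (1−a)S/(4σ).
T⁴ = 1.00·435.2/(4·5.67×10⁻⁸) = 1.919×10⁹ K⁴.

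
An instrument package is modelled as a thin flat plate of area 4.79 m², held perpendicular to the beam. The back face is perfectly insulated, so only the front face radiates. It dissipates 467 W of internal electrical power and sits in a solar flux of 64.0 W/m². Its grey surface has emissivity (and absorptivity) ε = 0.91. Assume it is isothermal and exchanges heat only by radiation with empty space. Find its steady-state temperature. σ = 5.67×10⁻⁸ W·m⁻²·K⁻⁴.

T ≈ 234 K

At steady state, absorbed solar power + internal power = radiated power.
Absorbed: α·S·A_cross = 0.91·64.0·4.790 = 279.0 W (cross-section A).
Total input = 279.0 + 467 = 746.0 W.
Radiated: εσ·A_surf·T⁴ with A_surf = A = 4.790 m².
T⁴ = 746.0/(0.91·5.67×10⁻⁸·4.790) = 3.018×10⁹ K⁴.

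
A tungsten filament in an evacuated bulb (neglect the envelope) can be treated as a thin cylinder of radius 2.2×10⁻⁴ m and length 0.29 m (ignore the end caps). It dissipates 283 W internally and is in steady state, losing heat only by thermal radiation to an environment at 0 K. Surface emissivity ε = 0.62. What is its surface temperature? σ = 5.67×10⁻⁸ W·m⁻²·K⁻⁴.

T ≈ 2120 K

Steady state: internal power = radiated power, P = εσA T⁴.
Radiating area A = 2πrL = 4.009×10⁻⁴ m².
T⁴ = P/(εσA) = 283/(0.62·5.67×10⁻⁸·4.009×10⁻⁴) = 2.008×10¹³ K⁴.
T = (2.008×10¹³)^(1/4).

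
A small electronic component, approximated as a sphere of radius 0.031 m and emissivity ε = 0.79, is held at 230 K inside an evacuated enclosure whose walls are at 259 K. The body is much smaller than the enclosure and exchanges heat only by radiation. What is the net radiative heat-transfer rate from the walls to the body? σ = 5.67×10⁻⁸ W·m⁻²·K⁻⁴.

For a small grey body in a large enclosure: P_net = εσA(T_body⁴ − T_wall⁴).
A = 4πr² = 0.01208 m²; T_body⁴ − T_wall⁴ = 2.798×10⁹ − 4.500×10⁹ = -1.701×10⁹ K⁴.
|P_net| = 0.79·5.67×10⁻⁸·0.01208·1.701×10⁹.

P_net ≈ 0.920 W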